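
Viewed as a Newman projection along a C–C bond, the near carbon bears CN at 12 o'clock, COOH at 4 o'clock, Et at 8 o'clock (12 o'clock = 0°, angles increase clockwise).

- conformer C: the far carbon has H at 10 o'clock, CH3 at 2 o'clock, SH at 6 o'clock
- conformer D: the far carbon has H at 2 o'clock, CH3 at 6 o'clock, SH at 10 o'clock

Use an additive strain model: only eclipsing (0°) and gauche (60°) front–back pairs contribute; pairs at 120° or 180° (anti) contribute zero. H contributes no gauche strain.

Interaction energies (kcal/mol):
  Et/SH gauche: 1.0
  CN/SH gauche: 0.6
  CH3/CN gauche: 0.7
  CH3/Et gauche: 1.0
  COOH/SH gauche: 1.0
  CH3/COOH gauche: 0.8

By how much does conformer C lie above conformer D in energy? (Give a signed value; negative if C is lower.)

+0.1 kcal/mol

C (staggered): CN(0°)/CH3(60°) gauche 0.7; COOH(120°)/CH3(60°) gauche 0.8; COOH(120°)/SH(180°) gauche 1.0; Et(240°)/SH(180°) gauche 1.0 → 3.5 kcal/mol.
D (staggered): CN(0°)/SH(300°) gauche 0.6; COOH(120°)/CH3(180°) gauche 0.8; Et(240°)/CH3(180°) gauche 1.0; Et(240°)/SH(300°) gauche 1.0 → 3.4 kcal/mol.
E(C) − E(D) = 3.5 − 3.4 = +0.1 kcal/mol.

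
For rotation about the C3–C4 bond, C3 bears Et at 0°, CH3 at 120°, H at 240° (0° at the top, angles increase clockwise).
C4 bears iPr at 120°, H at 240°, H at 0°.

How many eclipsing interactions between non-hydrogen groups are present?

1

Non-H eclipsing pairs: CH3(120°)/iPr(120°) — 1 interaction.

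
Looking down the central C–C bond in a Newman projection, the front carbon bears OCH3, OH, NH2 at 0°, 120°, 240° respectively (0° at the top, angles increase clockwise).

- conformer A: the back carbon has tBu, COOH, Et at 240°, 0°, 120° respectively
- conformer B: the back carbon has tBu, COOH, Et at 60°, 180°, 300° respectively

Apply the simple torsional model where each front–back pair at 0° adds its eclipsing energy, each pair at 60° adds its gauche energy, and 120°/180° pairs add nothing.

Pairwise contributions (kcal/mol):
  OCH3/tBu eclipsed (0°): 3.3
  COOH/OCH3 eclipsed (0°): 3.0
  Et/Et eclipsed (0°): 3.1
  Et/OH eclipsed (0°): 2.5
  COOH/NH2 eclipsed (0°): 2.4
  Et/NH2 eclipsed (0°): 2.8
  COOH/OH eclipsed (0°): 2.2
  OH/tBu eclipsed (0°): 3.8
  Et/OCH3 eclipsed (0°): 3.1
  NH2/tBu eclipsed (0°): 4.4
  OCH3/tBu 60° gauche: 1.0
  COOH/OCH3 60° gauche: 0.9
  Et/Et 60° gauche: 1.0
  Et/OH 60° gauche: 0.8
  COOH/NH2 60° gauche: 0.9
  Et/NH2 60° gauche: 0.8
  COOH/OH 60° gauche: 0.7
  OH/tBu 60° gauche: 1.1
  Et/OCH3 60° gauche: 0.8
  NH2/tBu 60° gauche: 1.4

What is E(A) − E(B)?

A (eclipsed): OCH3–COOH eclipsed, OH–Et eclipsed, NH2–tBu eclipsed; 3.0 + 2.5 + 4.4 = 9.9 kcal/mol.
B (staggered): OCH3–tBu gauche, OCH3–Et gauche, OH–tBu gauche, OH–COOH gauche, NH2–COOH gauche, NH2–Et gauche; 1.0 + 0.8 + 1.1 + 0.7 + 0.9 + 0.8 = 5.3 kcal/mol.
E(A) − E(B) = 9.9 − 5.3 = +4.6 kcal/mol.

+4.6 kcal/mol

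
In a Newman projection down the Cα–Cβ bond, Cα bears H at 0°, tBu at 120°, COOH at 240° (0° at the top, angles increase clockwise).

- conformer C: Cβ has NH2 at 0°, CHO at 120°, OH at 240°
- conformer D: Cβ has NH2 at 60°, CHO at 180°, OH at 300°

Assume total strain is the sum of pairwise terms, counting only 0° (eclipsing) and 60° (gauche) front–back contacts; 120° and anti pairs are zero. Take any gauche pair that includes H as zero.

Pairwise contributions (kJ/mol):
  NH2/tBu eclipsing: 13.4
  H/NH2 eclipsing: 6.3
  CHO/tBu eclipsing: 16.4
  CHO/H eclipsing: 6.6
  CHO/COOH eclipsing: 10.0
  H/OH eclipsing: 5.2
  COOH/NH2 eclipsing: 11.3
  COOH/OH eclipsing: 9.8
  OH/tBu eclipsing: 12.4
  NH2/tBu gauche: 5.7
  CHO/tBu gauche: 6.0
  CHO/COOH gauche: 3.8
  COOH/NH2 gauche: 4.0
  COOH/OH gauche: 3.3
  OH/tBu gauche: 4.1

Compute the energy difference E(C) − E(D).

+13.7 kJ/mol

C (eclipsed): H(0°)/NH2(0°) eclipsed 6.3; tBu(120°)/CHO(120°) eclipsed 16.4; COOH(240°)/OH(240°) eclipsed 9.8 → 32.5 kJ/mol.
D (staggered): tBu(120°)/NH2(60°) gauche 5.7; tBu(120°)/CHO(180°) gauche 6.0; COOH(240°)/CHO(180°) gauche 3.8; COOH(240°)/OH(300°) gauche 3.3 → 18.8 kJ/mol.
E(C) − E(D) = 32.5 − 18.8 = +13.7 kJ/mol.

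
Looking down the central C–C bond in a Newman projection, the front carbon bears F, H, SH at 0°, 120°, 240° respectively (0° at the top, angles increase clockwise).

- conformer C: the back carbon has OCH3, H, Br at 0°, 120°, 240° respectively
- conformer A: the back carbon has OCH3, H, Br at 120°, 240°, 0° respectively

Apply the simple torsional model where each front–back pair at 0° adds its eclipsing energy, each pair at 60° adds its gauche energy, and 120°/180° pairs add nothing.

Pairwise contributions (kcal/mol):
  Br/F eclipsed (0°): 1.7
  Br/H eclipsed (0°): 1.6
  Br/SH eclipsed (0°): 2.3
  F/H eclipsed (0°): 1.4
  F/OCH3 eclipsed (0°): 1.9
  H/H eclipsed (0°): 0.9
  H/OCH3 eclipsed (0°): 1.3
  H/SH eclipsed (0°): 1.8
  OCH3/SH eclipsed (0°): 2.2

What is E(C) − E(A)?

C (eclipsed): F–OCH3 eclipsed, H–H eclipsed, SH–Br eclipsed; 1.9 + 0.9 + 2.3 = 5.1 kcal/mol.
A (eclipsed): F–Br eclipsed, H–OCH3 eclipsed, SH–H eclipsed; 1.7 + 1.3 + 1.8 = 4.8 kcal/mol.
E(C) − E(A) = 5.1 − 4.8 = +0.3 kcal/mol.

+0.3 kcal/mol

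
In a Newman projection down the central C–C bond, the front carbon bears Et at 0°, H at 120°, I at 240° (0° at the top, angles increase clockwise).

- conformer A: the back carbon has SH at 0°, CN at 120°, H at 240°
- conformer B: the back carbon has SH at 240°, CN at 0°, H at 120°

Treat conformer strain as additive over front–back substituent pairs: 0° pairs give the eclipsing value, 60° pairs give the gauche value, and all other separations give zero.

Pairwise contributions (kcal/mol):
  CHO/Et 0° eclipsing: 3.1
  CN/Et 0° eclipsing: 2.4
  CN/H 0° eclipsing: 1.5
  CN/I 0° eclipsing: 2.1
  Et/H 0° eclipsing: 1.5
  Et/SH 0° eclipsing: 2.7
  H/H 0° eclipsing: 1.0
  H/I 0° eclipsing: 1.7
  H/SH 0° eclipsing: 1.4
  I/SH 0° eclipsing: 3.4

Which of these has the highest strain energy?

A is eclipsed. Et at 0° is eclipsed with SH at 0° (2.7); H at 120° is eclipsed with CN at 120° (1.5); I at 240° is eclipsed with H at 240° (1.7). Total 5.9 kcal/mol.
B is eclipsed. Et at 0° is eclipsed with CN at 0° (2.4); H at 120° is eclipsed with H at 120° (1.0); I at 240° is eclipsed with SH at 240° (3.4). Total 6.8 kcal/mol.
B has the highest total (6.8 kcal/mol).

B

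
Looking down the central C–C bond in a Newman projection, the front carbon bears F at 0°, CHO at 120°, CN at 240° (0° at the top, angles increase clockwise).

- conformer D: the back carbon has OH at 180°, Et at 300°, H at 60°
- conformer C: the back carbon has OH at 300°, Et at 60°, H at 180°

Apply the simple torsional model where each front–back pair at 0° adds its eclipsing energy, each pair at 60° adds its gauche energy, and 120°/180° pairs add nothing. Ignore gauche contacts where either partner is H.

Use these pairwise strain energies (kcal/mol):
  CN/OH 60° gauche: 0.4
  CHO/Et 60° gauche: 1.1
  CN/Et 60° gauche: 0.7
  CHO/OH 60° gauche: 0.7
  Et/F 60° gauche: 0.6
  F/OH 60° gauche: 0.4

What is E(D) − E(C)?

D (staggered): F(0°)/Et(300°) gauche 0.6; CHO(120°)/OH(180°) gauche 0.7; CN(240°)/OH(180°) gauche 0.4; CN(240°)/Et(300°) gauche 0.7 → 2.4 kcal/mol.
C (staggered): F(0°)/OH(300°) gauche 0.4; F(0°)/Et(60°) gauche 0.6; CHO(120°)/Et(60°) gauche 1.1; CN(240°)/OH(300°) gauche 0.4 → 2.5 kcal/mol.
E(D) − E(C) = 2.4 − 2.5 = -0.1 kcal/mol.

-0.1 kcal/mol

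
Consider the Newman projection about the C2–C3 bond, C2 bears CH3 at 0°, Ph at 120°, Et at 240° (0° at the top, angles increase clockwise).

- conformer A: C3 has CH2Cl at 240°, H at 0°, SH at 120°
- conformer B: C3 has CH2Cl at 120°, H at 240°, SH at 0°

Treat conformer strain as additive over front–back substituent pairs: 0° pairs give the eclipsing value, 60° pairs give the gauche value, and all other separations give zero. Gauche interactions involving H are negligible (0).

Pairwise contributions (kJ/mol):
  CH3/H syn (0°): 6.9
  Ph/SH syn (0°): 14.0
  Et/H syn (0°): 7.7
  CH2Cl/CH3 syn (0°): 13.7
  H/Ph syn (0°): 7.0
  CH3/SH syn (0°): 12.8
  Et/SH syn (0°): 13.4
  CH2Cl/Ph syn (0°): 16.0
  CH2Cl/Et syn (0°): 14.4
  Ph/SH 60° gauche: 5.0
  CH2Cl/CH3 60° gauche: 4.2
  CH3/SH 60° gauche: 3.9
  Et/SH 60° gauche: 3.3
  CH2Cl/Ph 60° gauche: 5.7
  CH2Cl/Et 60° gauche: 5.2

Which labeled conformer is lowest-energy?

A

A (eclipsed): CH3(0°)/H(0°) eclipsed 6.9; Ph(120°)/SH(120°) eclipsed 14.0; Et(240°)/CH2Cl(240°) eclipsed 14.4 → 35.3 kJ/mol.
B (eclipsed): CH3(0°)/SH(0°) eclipsed 12.8; Ph(120°)/CH2Cl(120°) eclipsed 16.0; Et(240°)/H(240°) eclipsed 7.7 → 36.5 kJ/mol.
A has the lowest total (35.3 kJ/mol).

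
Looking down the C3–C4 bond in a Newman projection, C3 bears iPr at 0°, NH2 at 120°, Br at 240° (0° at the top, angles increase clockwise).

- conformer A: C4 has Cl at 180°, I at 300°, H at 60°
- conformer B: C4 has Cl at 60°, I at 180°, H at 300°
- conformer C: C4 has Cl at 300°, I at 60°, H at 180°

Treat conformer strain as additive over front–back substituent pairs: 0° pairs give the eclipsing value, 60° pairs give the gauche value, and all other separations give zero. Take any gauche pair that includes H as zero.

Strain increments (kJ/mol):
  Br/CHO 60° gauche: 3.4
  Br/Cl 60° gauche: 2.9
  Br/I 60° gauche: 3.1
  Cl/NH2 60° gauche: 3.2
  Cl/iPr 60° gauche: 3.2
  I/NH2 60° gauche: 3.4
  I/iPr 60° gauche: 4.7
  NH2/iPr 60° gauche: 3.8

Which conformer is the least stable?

C

A (staggered): iPr–I gauche, NH2–Cl gauche, Br–Cl gauche, Br–I gauche; 4.7 + 3.2 + 2.9 + 3.1 = 13.9 kJ/mol.
B (staggered): iPr–Cl gauche, NH2–Cl gauche, NH2–I gauche, Br–I gauche; 3.2 + 3.2 + 3.4 + 3.1 = 12.9 kJ/mol.
C (staggered): iPr–Cl gauche, iPr–I gauche, NH2–I gauche, Br–Cl gauche; 3.2 + 4.7 + 3.4 + 2.9 = 14.2 kJ/mol.
C has the highest total (14.2 kJ/mol).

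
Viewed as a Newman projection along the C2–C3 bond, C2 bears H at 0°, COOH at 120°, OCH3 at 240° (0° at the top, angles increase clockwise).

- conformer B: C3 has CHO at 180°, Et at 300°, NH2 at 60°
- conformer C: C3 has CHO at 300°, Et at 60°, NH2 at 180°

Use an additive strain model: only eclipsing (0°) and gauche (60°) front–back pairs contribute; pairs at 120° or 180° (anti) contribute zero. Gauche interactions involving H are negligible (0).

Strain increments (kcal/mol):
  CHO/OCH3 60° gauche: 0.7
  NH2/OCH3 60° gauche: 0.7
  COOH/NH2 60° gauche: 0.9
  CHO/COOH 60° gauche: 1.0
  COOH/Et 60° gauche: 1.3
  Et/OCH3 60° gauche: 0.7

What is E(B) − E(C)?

-0.3 kcal/mol

B (staggered): COOH–CHO gauche, COOH–NH2 gauche, OCH3–CHO gauche, OCH3–Et gauche; 1.0 + 0.9 + 0.7 + 0.7 = 3.3 kcal/mol.
C (staggered): COOH–Et gauche, COOH–NH2 gauche, OCH3–CHO gauche, OCH3–NH2 gauche; 1.3 + 0.9 + 0.7 + 0.7 = 3.6 kcal/mol.
E(B) − E(C) = 3.3 − 3.6 = -0.3 kcal/mol.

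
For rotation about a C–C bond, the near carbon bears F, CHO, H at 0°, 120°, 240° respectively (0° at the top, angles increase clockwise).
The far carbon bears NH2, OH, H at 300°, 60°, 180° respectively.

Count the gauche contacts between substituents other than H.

3

Non-H gauche pairs: F(0°)/NH2(300°); F(0°)/OH(60°); CHO(120°)/OH(60°) — 3 interactions.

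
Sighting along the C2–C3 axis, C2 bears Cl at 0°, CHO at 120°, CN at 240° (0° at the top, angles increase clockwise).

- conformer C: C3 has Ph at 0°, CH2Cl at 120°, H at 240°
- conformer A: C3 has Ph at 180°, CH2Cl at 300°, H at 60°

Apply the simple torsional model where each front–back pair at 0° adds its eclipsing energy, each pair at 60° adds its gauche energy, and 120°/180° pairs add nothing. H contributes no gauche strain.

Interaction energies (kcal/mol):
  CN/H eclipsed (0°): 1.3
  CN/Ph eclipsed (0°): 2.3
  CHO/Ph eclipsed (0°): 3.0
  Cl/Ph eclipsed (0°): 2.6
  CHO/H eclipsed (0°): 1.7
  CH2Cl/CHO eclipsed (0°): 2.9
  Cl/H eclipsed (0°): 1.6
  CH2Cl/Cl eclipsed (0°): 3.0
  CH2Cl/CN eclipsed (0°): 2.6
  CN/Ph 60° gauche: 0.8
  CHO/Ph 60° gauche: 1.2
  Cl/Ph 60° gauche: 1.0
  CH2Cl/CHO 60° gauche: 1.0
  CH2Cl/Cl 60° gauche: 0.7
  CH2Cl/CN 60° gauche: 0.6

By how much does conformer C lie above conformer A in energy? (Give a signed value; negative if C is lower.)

+3.5 kcal/mol

C is eclipsed. Cl at 0° is eclipsed with Ph at 0° (2.6); CHO at 120° is eclipsed with CH2Cl at 120° (2.9); CN at 240° is eclipsed with H at 240° (1.3). Total 6.8 kcal/mol.
A is staggered. Cl at 0° is gauche with CH2Cl at 300° (0.7); CHO at 120° is gauche with Ph at 180° (1.2); CN at 240° is gauche with Ph at 180° (0.8); CN at 240° is gauche with CH2Cl at 300° (0.6). Total 3.3 kcal/mol.
E(C) − E(A) = 6.8 − 3.3 = +3.5 kcal/mol.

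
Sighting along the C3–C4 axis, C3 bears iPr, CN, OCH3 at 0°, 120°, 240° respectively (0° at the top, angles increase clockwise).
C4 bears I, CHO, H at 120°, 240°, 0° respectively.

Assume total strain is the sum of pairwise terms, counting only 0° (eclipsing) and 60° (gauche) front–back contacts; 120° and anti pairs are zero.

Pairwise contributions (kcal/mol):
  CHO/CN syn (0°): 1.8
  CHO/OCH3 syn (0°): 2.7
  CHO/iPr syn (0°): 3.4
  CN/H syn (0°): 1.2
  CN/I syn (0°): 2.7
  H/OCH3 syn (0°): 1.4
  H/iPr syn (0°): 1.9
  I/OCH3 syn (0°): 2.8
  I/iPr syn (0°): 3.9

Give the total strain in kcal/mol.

7.3 kcal/mol

This conformer (eclipsed): iPr(0°)/H(0°) eclipsed 1.9; CN(120°)/I(120°) eclipsed 2.7; OCH3(240°)/CHO(240°) eclipsed 2.7 → 7.3 kcal/mol.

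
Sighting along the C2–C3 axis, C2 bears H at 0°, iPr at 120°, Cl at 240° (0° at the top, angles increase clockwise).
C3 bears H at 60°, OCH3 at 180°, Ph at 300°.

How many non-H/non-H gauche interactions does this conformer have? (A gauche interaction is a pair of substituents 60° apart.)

3

Non-H gauche pairs: iPr(120°)/OCH3(180°); Cl(240°)/OCH3(180°); Cl(240°)/Ph(300°) — 3 interactions.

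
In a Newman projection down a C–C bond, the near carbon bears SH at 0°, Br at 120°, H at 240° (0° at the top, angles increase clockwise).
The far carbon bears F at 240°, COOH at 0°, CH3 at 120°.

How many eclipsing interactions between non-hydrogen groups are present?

2

Non-H eclipsing pairs: SH(0°)/COOH(0°); Br(120°)/CH3(120°) — 2 interactions.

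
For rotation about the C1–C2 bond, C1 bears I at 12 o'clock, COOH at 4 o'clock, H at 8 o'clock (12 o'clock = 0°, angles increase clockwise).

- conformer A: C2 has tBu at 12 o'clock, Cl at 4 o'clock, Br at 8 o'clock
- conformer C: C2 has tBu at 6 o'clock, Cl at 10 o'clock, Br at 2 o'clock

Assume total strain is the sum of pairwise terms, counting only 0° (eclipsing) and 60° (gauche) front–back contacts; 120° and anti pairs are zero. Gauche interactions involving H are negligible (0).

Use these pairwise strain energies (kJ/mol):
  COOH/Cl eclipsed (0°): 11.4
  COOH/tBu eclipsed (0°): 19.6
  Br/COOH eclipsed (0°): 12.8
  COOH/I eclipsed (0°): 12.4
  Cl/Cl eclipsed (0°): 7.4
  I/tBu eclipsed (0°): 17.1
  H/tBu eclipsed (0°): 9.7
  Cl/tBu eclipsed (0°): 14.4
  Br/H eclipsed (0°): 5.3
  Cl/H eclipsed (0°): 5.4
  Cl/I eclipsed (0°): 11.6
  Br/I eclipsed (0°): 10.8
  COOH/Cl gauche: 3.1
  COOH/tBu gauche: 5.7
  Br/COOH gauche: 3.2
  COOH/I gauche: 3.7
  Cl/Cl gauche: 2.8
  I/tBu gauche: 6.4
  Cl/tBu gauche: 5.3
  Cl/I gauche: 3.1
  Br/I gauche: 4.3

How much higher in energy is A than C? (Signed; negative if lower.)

+17.5 kJ/mol

A is eclipsed. I at 0° is eclipsed with tBu at 0° (17.1); COOH at 120° is eclipsed with Cl at 120° (11.4); H at 240° is eclipsed with Br at 240° (5.3). Total 33.8 kJ/mol.
C is staggered. I at 0° is gauche with Cl at 300° (3.1); I at 0° is gauche with Br at 60° (4.3); COOH at 120° is gauche with tBu at 180° (5.7); COOH at 120° is gauche with Br at 60° (3.2). Total 16.3 kJ/mol.
E(A) − E(C) = 33.8 − 16.3 = +17.5 kJ/mol.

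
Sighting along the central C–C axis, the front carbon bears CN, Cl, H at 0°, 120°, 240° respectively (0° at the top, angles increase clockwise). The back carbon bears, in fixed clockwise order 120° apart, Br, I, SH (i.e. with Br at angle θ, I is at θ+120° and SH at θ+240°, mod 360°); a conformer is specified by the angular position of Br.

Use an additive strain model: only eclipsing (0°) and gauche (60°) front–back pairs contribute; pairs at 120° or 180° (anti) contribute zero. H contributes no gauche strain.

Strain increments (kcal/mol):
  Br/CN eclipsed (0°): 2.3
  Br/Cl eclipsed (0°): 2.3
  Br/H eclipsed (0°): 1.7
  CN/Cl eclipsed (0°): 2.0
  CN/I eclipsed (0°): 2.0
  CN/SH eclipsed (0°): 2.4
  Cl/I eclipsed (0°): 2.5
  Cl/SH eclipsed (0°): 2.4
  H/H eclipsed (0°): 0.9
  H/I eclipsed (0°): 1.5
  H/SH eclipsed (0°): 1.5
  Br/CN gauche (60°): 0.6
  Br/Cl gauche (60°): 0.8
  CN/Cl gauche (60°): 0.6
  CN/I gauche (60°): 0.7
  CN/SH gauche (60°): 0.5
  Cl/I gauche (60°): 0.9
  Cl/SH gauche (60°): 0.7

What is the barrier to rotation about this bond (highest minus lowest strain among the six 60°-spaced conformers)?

3.6 kcal/mol

Br at 0° is eclipsed. CN at 0° is eclipsed with Br at 0° (2.3); Cl at 120° is eclipsed with I at 120° (2.5); H at 240° is eclipsed with SH at 240° (1.5). Total 6.3 kcal/mol.
Br at 60° is staggered. CN at 0° is gauche with Br at 60° (0.6); CN at 0° is gauche with SH at 300° (0.5); Cl at 120° is gauche with Br at 60° (0.8); Cl at 120° is gauche with I at 180° (0.9). Total 2.8 kcal/mol.
Br at 120° is eclipsed. CN at 0° is eclipsed with SH at 0° (2.4); Cl at 120° is eclipsed with Br at 120° (2.3); H at 240° is eclipsed with I at 240° (1.5). Total 6.2 kcal/mol.
Br at 180° is staggered. CN at 0° is gauche with I at 300° (0.7); CN at 0° is gauche with SH at 60° (0.5); Cl at 120° is gauche with Br at 180° (0.8); Cl at 120° is gauche with SH at 60° (0.7). Total 2.7 kcal/mol.
Br at 240° is eclipsed. CN at 0° is eclipsed with I at 0° (2.0); Cl at 120° is eclipsed with SH at 120° (2.4); H at 240° is eclipsed with Br at 240° (1.7). Total 6.1 kcal/mol.
Br at 300° is staggered. CN at 0° is gauche with Br at 300° (0.6); CN at 0° is gauche with I at 60° (0.7); Cl at 120° is gauche with I at 60° (0.9); Cl at 120° is gauche with SH at 180° (0.7). Total 2.9 kcal/mol.
Max at 0° (6.3 kcal/mol), min at 180° (2.7 kcal/mol); barrier = 3.6 kcal/mol.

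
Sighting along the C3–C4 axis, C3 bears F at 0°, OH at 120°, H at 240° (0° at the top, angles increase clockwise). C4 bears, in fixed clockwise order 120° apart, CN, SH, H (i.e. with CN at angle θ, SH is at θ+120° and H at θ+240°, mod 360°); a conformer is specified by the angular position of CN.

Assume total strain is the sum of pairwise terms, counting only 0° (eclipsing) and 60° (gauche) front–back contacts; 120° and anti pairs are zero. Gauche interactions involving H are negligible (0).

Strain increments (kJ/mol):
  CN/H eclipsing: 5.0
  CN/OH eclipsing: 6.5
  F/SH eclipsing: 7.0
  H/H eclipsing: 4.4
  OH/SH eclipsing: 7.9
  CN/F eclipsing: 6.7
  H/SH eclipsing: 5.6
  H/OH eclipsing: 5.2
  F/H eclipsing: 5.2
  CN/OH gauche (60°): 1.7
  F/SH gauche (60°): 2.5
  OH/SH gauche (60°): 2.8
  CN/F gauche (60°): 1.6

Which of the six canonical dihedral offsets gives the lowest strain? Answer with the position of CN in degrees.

180°

CN at 0° (eclipsed): F(0°)/CN(0°) eclipsed 6.7; OH(120°)/SH(120°) eclipsed 7.9; H(240°)/H(240°) eclipsed 4.4 → 19.0 kJ/mol.
CN at 60° (staggered): F(0°)/CN(60°) gauche 1.6; OH(120°)/CN(60°) gauche 1.7; OH(120°)/SH(180°) gauche 2.8 → 6.1 kJ/mol.
CN at 120° (eclipsed): F(0°)/H(0°) eclipsed 5.2; OH(120°)/CN(120°) eclipsed 6.5; H(240°)/SH(240°) eclipsed 5.6 → 17.3 kJ/mol.
CN at 180° (staggered): F(0°)/SH(300°) gauche 2.5; OH(120°)/CN(180°) gauche 1.7 → 4.2 kJ/mol.
CN at 240° (eclipsed): F(0°)/SH(0°) eclipsed 7.0; OH(120°)/H(120°) eclipsed 5.2; H(240°)/CN(240°) eclipsed 5.0 → 17.2 kJ/mol.
CN at 300° (staggered): F(0°)/CN(300°) gauche 1.6; F(0°)/SH(60°) gauche 2.5; OH(120°)/SH(60°) gauche 2.8 → 6.9 kJ/mol.
The minimum (4.2 kJ/mol) occurs with CN at 180°.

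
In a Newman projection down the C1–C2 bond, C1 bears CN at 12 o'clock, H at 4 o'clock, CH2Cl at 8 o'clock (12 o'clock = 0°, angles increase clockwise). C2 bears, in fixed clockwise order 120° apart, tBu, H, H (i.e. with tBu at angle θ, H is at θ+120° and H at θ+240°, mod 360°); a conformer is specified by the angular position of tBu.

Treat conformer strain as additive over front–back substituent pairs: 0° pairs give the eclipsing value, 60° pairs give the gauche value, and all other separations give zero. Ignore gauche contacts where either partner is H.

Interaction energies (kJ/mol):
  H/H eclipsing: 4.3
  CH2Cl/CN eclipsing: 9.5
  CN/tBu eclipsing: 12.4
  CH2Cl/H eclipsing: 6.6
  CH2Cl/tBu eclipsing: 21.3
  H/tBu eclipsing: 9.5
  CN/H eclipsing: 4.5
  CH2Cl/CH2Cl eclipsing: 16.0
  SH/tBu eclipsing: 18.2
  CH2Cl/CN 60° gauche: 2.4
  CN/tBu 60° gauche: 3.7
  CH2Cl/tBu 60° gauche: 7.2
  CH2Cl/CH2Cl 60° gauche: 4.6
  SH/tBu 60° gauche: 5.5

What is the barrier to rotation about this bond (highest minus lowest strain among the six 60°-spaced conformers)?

tBu at 0° (eclipsed): CN(0°)/tBu(0°) eclipsed 12.4; H(120°)/H(120°) eclipsed 4.3; CH2Cl(240°)/H(240°) eclipsed 6.6 → 23.3 kJ/mol.
tBu at 60° (staggered): CN(0°)/tBu(60°) gauche 3.7 → 3.7 kJ/mol.
tBu at 120° (eclipsed): CN(0°)/H(0°) eclipsed 4.5; H(120°)/tBu(120°) eclipsed 9.5; CH2Cl(240°)/H(240°) eclipsed 6.6 → 20.6 kJ/mol.
tBu at 180° (staggered): CH2Cl(240°)/tBu(180°) gauche 7.2 → 7.2 kJ/mol.
tBu at 240° (eclipsed): CN(0°)/H(0°) eclipsed 4.5; H(120°)/H(120°) eclipsed 4.3; CH2Cl(240°)/tBu(240°) eclipsed 21.3 → 30.1 kJ/mol.
tBu at 300° (staggered): CN(0°)/tBu(300°) gauche 3.7; CH2Cl(240°)/tBu(300°) gauche 7.2 → 10.9 kJ/mol.
Max at 240° (30.1 kJ/mol), min at 60° (3.7 kJ/mol); barrier = 26.4 kJ/mol.

26.4 kJ/mol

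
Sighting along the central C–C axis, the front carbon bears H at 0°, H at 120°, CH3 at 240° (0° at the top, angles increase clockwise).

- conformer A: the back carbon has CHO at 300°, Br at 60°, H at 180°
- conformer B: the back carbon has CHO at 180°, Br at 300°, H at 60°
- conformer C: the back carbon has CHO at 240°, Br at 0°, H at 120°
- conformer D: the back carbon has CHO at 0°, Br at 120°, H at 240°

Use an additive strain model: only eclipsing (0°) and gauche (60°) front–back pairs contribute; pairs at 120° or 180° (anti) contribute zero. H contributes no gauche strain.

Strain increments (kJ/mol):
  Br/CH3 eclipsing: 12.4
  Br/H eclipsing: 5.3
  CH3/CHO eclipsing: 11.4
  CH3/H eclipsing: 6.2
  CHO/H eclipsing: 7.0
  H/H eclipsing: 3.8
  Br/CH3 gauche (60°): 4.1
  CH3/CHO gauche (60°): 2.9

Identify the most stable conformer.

A

A (staggered): CH3–CHO gauche; 2.9 = 2.9 kJ/mol.
B (staggered): CH3–CHO gauche, CH3–Br gauche; 2.9 + 4.1 = 7.0 kJ/mol.
C (eclipsed): H–Br eclipsed, H–H eclipsed, CH3–CHO eclipsed; 5.3 + 3.8 + 11.4 = 20.5 kJ/mol.
D (eclipsed): H–CHO eclipsed, H–Br eclipsed, CH3–H eclipsed; 7.0 + 5.3 + 6.2 = 18.5 kJ/mol.
A has the lowest total (2.9 kJ/mol).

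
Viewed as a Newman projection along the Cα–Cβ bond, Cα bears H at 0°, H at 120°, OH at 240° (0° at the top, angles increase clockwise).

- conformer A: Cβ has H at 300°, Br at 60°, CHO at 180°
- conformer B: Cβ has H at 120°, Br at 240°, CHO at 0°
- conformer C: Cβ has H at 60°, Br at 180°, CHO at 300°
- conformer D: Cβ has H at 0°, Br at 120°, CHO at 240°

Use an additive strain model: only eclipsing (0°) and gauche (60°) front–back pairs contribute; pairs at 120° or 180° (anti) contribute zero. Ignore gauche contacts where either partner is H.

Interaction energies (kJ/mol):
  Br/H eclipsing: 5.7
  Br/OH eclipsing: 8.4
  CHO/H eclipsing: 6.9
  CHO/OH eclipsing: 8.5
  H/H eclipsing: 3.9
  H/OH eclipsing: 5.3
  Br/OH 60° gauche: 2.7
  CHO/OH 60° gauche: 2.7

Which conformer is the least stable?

A is staggered. OH at 240° is gauche with CHO at 180° (2.7). Total 2.7 kJ/mol.
B is eclipsed. H at 0° is eclipsed with CHO at 0° (6.9); H at 120° is eclipsed with H at 120° (3.9); OH at 240° is eclipsed with Br at 240° (8.4). Total 19.2 kJ/mol.
C is staggered. OH at 240° is gauche with Br at 180° (2.7); OH at 240° is gauche with CHO at 300° (2.7). Total 5.4 kJ/mol.
D is eclipsed. H at 0° is eclipsed with H at 0° (3.9); H at 120° is eclipsed with Br at 120° (5.7); OH at 240° is eclipsed with CHO at 240° (8.5). Total 18.1 kJ/mol.
B has the highest total (19.2 kJ/mol).

B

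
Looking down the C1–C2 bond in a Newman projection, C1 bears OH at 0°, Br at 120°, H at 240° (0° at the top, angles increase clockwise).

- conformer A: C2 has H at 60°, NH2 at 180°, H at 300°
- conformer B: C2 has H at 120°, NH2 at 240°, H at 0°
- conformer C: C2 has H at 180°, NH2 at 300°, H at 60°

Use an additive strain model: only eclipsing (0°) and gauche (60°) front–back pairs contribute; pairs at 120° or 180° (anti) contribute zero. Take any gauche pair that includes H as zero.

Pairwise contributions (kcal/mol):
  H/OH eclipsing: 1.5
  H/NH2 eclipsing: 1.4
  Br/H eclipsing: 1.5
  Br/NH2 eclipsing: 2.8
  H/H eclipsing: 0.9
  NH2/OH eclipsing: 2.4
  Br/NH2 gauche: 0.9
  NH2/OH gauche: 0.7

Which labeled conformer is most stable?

C

A (staggered): Br(120°)/NH2(180°) gauche 0.9 → 0.9 kcal/mol.
B (eclipsed): OH(0°)/H(0°) eclipsed 1.5; Br(120°)/H(120°) eclipsed 1.5; H(240°)/NH2(240°) eclipsed 1.4 → 4.4 kcal/mol.
C (staggered): OH(0°)/NH2(300°) gauche 0.7 → 0.7 kcal/mol.
C has the lowest total (0.7 kcal/mol).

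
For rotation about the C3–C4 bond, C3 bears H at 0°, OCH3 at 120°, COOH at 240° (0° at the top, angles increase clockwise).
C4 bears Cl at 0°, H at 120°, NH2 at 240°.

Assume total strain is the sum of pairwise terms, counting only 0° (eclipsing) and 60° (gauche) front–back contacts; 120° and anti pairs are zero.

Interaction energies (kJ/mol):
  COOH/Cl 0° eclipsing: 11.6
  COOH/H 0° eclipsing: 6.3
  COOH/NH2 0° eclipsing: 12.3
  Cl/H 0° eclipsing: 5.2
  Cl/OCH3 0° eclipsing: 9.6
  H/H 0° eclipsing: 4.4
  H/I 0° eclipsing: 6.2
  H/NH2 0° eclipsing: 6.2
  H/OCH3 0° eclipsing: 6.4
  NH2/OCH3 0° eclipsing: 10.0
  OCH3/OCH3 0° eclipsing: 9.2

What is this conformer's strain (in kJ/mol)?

23.9 kJ/mol

This conformer (eclipsed): H–Cl eclipsed, OCH3–H eclipsed, COOH–NH2 eclipsed; 5.2 + 6.4 + 12.3 = 23.9 kJ/mol.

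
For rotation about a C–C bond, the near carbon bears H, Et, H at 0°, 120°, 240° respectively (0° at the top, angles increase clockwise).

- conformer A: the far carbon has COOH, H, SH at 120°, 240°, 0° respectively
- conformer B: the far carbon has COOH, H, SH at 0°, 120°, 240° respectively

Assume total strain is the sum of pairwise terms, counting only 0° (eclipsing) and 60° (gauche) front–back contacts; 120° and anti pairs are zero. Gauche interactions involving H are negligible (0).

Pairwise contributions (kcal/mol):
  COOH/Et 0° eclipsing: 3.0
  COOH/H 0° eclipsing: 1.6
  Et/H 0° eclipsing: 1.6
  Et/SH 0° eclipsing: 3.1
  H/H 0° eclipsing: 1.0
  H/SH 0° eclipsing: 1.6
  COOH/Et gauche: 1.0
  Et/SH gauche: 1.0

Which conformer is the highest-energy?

A

A is eclipsed. H at 0° is eclipsed with SH at 0° (1.6); Et at 120° is eclipsed with COOH at 120° (3.0); H at 240° is eclipsed with H at 240° (1.0). Total 5.6 kcal/mol.
B is eclipsed. H at 0° is eclipsed with COOH at 0° (1.6); Et at 120° is eclipsed with H at 120° (1.6); H at 240° is eclipsed with SH at 240° (1.6). Total 4.8 kcal/mol.
A has the highest total (5.6 kcal/mol).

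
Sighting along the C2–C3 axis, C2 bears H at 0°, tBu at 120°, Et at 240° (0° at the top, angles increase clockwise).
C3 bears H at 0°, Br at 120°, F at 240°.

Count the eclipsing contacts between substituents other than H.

Non-H eclipsing pairs: tBu(120°)/Br(120°); Et(240°)/F(240°) — 2 interactions.

2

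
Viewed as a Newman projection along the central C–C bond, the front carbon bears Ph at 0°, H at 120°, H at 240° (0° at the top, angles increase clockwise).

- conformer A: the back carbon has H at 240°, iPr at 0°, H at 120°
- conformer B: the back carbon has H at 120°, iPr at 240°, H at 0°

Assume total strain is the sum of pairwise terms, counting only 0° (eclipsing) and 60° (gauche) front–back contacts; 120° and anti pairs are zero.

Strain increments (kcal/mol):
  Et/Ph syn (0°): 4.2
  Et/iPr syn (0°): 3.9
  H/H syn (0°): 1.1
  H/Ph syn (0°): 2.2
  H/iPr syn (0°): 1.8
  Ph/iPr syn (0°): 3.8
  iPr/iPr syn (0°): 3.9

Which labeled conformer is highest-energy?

A (eclipsed): Ph–iPr eclipsed, H–H eclipsed, H–H eclipsed; 3.8 + 1.1 + 1.1 = 6.0 kcal/mol.
B (eclipsed): Ph–H eclipsed, H–H eclipsed, H–iPr eclipsed; 2.2 + 1.1 + 1.8 = 5.1 kcal/mol.
A has the highest total (6.0 kcal/mol).

A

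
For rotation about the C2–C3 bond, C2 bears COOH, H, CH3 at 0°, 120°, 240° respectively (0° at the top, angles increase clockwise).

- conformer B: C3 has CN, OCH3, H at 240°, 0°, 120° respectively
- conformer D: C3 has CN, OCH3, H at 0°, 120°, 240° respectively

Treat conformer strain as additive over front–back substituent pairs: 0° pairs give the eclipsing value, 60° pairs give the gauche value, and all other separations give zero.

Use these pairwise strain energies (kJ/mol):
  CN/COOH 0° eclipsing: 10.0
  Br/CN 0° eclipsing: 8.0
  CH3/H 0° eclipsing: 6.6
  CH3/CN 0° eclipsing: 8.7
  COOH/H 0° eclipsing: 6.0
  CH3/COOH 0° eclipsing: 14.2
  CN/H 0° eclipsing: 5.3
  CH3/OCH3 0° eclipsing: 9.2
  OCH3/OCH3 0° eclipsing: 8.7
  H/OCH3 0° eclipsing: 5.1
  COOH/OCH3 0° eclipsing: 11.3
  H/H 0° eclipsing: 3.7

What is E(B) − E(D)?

+2.0 kJ/mol

B (eclipsed): COOH–OCH3 eclipsed, H–H eclipsed, CH3–CN eclipsed; 11.3 + 3.7 + 8.7 = 23.7 kJ/mol.
D (eclipsed): COOH–CN eclipsed, H–OCH3 eclipsed, CH3–H eclipsed; 10.0 + 5.1 + 6.6 = 21.7 kJ/mol.
E(B) − E(D) = 23.7 − 21.7 = +2.0 kJ/mol.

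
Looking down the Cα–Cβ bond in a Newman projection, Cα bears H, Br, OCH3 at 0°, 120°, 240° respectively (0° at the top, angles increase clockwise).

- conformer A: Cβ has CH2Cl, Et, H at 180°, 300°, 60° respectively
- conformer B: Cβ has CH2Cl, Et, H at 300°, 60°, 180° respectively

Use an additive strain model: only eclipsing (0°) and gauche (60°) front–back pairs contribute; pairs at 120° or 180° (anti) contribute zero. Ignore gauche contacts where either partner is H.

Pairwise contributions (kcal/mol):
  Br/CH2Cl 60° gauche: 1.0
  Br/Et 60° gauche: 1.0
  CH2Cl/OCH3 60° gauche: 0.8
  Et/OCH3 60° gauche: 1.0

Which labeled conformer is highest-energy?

A

A (staggered): Br(120°)/CH2Cl(180°) gauche 1.0; OCH3(240°)/CH2Cl(180°) gauche 0.8; OCH3(240°)/Et(300°) gauche 1.0 → 2.8 kcal/mol.
B (staggered): Br(120°)/Et(60°) gauche 1.0; OCH3(240°)/CH2Cl(300°) gauche 0.8 → 1.8 kcal/mol.
A has the highest total (2.8 kcal/mol).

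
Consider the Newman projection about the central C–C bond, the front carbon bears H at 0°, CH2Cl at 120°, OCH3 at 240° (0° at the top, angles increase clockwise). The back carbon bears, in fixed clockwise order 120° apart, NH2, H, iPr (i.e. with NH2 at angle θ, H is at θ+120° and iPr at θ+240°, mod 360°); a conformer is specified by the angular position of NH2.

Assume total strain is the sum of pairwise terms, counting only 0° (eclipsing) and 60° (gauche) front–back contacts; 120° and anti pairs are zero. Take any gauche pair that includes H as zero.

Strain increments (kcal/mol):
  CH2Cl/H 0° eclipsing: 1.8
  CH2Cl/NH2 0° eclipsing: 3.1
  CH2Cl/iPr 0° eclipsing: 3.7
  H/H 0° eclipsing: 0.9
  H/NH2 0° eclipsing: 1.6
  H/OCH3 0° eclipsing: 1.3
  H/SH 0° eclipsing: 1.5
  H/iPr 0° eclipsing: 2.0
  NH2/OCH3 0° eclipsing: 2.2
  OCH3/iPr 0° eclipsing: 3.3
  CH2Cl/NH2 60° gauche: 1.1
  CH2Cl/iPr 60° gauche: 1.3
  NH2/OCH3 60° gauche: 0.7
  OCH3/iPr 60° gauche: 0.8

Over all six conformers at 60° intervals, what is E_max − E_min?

NH2 at 0° is eclipsed. H at 0° is eclipsed with NH2 at 0° (1.6); CH2Cl at 120° is eclipsed with H at 120° (1.8); OCH3 at 240° is eclipsed with iPr at 240° (3.3). Total 6.7 kcal/mol.
NH2 at 60° is staggered. CH2Cl at 120° is gauche with NH2 at 60° (1.1); OCH3 at 240° is gauche with iPr at 300° (0.8). Total 1.9 kcal/mol.
NH2 at 120° is eclipsed. H at 0° is eclipsed with iPr at 0° (2.0); CH2Cl at 120° is eclipsed with NH2 at 120° (3.1); OCH3 at 240° is eclipsed with H at 240° (1.3). Total 6.4 kcal/mol.
NH2 at 180° is staggered. CH2Cl at 120° is gauche with NH2 at 180° (1.1); CH2Cl at 120° is gauche with iPr at 60° (1.3); OCH3 at 240° is gauche with NH2 at 180° (0.7). Total 3.1 kcal/mol.
NH2 at 240° is eclipsed. H at 0° is eclipsed with H at 0° (0.9); CH2Cl at 120° is eclipsed with iPr at 120° (3.7); OCH3 at 240° is eclipsed with NH2 at 240° (2.2). Total 6.8 kcal/mol.
NH2 at 300° is staggered. CH2Cl at 120° is gauche with iPr at 180° (1.3); OCH3 at 240° is gauche with NH2 at 300° (0.7); OCH3 at 240° is gauche with iPr at 180° (0.8). Total 2.8 kcal/mol.
Max at 240° (6.8 kcal/mol), min at 60° (1.9 kcal/mol); barrier = 4.9 kcal/mol.

4.9 kcal/mol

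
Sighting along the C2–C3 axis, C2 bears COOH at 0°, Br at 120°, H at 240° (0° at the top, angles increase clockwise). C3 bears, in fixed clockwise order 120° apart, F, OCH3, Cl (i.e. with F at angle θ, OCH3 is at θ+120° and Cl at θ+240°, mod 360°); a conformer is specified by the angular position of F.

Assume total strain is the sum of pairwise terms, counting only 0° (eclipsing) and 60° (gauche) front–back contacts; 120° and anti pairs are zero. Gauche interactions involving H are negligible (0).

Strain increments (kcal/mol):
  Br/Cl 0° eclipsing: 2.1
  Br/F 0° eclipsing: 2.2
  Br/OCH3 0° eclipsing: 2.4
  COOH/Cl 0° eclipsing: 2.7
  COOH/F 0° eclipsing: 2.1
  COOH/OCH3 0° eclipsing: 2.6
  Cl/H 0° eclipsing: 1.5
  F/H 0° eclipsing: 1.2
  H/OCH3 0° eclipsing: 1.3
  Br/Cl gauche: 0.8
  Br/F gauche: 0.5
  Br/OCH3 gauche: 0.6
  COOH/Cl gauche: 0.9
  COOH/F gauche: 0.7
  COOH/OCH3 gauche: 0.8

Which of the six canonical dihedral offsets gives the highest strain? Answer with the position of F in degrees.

F at 0° is eclipsed. COOH at 0° is eclipsed with F at 0° (2.1); Br at 120° is eclipsed with OCH3 at 120° (2.4); H at 240° is eclipsed with Cl at 240° (1.5). Total 6.0 kcal/mol.
F at 60° is staggered. COOH at 0° is gauche with F at 60° (0.7); COOH at 0° is gauche with Cl at 300° (0.9); Br at 120° is gauche with F at 60° (0.5); Br at 120° is gauche with OCH3 at 180° (0.6). Total 2.7 kcal/mol.
F at 120° is eclipsed. COOH at 0° is eclipsed with Cl at 0° (2.7); Br at 120° is eclipsed with F at 120° (2.2); H at 240° is eclipsed with OCH3 at 240° (1.3). Total 6.2 kcal/mol.
F at 180° is staggered. COOH at 0° is gauche with OCH3 at 300° (0.8); COOH at 0° is gauche with Cl at 60° (0.9); Br at 120° is gauche with F at 180° (0.5); Br at 120° is gauche with Cl at 60° (0.8). Total 3.0 kcal/mol.
F at 240° is eclipsed. COOH at 0° is eclipsed with OCH3 at 0° (2.6); Br at 120° is eclipsed with Cl at 120° (2.1); H at 240° is eclipsed with F at 240° (1.2). Total 5.9 kcal/mol.
F at 300° is staggered. COOH at 0° is gauche with F at 300° (0.7); COOH at 0° is gauche with OCH3 at 60° (0.8); Br at 120° is gauche with OCH3 at 60° (0.6); Br at 120° is gauche with Cl at 180° (0.8). Total 2.9 kcal/mol.
The maximum (6.2 kcal/mol) occurs with F at 120°.

120°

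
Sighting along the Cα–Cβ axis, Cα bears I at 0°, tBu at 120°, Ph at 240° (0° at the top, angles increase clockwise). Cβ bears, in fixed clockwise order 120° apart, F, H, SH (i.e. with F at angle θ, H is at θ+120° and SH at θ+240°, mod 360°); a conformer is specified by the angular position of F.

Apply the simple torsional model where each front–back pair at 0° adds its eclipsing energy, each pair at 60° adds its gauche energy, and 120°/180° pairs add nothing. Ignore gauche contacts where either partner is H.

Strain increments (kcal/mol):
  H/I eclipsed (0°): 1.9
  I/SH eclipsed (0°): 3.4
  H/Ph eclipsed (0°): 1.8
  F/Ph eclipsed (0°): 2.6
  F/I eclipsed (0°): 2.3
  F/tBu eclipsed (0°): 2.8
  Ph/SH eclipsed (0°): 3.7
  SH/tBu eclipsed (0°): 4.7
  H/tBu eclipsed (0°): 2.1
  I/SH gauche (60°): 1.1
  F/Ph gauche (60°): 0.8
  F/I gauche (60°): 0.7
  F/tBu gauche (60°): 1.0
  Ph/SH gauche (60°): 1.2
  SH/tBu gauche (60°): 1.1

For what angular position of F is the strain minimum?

F at 0° (eclipsed): I–F eclipsed, tBu–H eclipsed, Ph–SH eclipsed; 2.3 + 2.1 + 3.7 = 8.1 kcal/mol.
F at 60° (staggered): I–F gauche, I–SH gauche, tBu–F gauche, Ph–SH gauche; 0.7 + 1.1 + 1.0 + 1.2 = 4.0 kcal/mol.
F at 120° (eclipsed): I–SH eclipsed, tBu–F eclipsed, Ph–H eclipsed; 3.4 + 2.8 + 1.8 = 8.0 kcal/mol.
F at 180° (staggered): I–SH gauche, tBu–F gauche, tBu–SH gauche, Ph–F gauche; 1.1 + 1.0 + 1.1 + 0.8 = 4.0 kcal/mol.
F at 240° (eclipsed): I–H eclipsed, tBu–SH eclipsed, Ph–F eclipsed; 1.9 + 4.7 + 2.6 = 9.2 kcal/mol.
F at 300° (staggered): I–F gauche, tBu–SH gauche, Ph–F gauche, Ph–SH gauche; 0.7 + 1.1 + 0.8 + 1.2 = 3.8 kcal/mol.
The minimum (3.8 kcal/mol) occurs with F at 300°.

300°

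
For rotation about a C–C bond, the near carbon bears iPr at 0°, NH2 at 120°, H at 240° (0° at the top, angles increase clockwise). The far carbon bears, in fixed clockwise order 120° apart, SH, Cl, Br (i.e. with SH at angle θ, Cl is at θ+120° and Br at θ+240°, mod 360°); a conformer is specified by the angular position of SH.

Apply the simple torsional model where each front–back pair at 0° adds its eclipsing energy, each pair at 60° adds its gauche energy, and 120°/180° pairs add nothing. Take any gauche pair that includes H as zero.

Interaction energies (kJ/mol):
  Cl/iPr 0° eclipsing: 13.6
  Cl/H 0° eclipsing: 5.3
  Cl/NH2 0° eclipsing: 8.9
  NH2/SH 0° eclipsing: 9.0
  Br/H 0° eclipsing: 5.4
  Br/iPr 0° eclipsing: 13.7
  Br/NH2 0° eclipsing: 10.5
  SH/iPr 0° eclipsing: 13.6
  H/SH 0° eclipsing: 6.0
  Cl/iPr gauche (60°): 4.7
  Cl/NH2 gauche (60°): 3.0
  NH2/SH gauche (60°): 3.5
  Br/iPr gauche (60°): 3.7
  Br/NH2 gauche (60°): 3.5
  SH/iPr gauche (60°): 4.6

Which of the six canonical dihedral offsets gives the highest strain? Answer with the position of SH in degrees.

SH at 0° is eclipsed. iPr at 0° is eclipsed with SH at 0° (13.6); NH2 at 120° is eclipsed with Cl at 120° (8.9); H at 240° is eclipsed with Br at 240° (5.4). Total 27.9 kJ/mol.
SH at 60° is staggered. iPr at 0° is gauche with SH at 60° (4.6); iPr at 0° is gauche with Br at 300° (3.7); NH2 at 120° is gauche with SH at 60° (3.5); NH2 at 120° is gauche with Cl at 180° (3.0). Total 14.8 kJ/mol.
SH at 120° is eclipsed. iPr at 0° is eclipsed with Br at 0° (13.7); NH2 at 120° is eclipsed with SH at 120° (9.0); H at 240° is eclipsed with Cl at 240° (5.3). Total 28.0 kJ/mol.
SH at 180° is staggered. iPr at 0° is gauche with Cl at 300° (4.7); iPr at 0° is gauche with Br at 60° (3.7); NH2 at 120° is gauche with SH at 180° (3.5); NH2 at 120° is gauche with Br at 60° (3.5). Total 15.4 kJ/mol.
SH at 240° is eclipsed. iPr at 0° is eclipsed with Cl at 0° (13.6); NH2 at 120° is eclipsed with Br at 120° (10.5); H at 240° is eclipsed with SH at 240° (6.0). Total 30.1 kJ/mol.
SH at 300° is staggered. iPr at 0° is gauche with SH at 300° (4.6); iPr at 0° is gauche with Cl at 60° (4.7); NH2 at 120° is gauche with Cl at 60° (3.0); NH2 at 120° is gauche with Br at 180° (3.5). Total 15.8 kJ/mol.
The maximum (30.1 kJ/mol) occurs with SH at 240°.

240°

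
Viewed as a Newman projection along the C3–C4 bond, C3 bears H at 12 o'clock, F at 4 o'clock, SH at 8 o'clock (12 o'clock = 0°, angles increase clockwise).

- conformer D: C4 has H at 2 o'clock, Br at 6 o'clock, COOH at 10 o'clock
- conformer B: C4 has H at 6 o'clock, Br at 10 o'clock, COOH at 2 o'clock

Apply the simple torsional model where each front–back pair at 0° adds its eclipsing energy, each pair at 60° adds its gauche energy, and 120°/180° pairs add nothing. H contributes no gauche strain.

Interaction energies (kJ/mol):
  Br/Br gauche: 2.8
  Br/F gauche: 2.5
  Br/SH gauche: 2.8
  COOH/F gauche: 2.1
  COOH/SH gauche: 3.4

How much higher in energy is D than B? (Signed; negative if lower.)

+3.8 kJ/mol

D (staggered): F(120°)/Br(180°) gauche 2.5; SH(240°)/Br(180°) gauche 2.8; SH(240°)/COOH(300°) gauche 3.4 → 8.7 kJ/mol.
B (staggered): F(120°)/COOH(60°) gauche 2.1; SH(240°)/Br(300°) gauche 2.8 → 4.9 kJ/mol.
E(D) − E(B) = 8.7 − 4.9 = +3.8 kJ/mol.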